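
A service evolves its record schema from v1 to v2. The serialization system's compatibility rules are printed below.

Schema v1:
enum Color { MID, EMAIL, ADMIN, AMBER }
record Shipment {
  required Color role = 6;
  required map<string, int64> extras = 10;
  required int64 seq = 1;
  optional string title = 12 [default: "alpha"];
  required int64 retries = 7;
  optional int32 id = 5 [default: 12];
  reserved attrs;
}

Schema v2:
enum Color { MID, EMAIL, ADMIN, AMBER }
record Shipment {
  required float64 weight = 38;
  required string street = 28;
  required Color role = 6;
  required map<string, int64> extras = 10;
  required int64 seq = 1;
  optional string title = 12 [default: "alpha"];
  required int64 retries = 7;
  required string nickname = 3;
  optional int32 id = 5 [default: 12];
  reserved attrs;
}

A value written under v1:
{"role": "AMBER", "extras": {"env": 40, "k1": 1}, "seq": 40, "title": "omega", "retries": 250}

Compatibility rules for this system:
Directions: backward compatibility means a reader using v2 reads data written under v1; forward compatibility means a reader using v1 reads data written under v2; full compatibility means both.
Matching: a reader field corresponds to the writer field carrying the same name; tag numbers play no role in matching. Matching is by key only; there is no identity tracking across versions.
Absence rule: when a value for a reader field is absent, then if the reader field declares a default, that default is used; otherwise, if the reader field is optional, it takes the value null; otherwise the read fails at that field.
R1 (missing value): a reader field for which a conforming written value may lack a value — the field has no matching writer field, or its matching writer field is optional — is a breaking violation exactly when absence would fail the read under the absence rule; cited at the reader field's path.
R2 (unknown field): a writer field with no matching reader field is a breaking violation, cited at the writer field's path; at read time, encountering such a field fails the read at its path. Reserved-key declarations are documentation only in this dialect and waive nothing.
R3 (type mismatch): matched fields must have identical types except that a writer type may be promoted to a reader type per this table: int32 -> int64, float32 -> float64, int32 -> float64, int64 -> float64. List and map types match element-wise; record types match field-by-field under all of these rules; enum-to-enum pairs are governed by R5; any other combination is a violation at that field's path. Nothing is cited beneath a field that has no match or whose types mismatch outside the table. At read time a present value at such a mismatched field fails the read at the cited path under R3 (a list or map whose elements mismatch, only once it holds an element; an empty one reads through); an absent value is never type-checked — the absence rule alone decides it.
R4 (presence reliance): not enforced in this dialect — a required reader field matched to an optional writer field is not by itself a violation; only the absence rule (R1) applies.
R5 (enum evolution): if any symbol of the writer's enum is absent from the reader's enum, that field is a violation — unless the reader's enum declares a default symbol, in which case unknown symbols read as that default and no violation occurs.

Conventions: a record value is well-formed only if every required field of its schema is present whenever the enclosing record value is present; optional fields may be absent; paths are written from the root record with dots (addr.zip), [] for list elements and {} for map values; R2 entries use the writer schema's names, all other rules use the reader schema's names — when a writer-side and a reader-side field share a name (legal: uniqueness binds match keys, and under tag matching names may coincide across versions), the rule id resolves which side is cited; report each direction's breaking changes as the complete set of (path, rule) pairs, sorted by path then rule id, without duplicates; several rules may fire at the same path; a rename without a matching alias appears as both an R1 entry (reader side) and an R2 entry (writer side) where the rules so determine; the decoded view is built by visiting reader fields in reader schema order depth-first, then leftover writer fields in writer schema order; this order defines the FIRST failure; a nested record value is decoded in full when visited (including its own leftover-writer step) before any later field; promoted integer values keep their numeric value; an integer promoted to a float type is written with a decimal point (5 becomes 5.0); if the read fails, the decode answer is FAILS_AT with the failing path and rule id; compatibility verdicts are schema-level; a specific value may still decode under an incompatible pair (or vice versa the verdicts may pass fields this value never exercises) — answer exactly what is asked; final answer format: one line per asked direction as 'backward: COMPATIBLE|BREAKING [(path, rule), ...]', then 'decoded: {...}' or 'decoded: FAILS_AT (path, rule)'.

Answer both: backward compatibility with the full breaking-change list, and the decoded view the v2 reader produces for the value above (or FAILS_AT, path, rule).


backward: BREAKING [(nickname, R1), (street, R1), (weight, R1)]; decoded: FAILS_AT (weight, R1)

arrows below run writer -> reader for Shipment
backward for Shipment (reader v2, writer v1):
  weight: no writer-side match
  street: no writer-side match
  role <- role (Color -> Color, writer required)
  extras <- extras (map<string, int64> -> map<string, int64>, writer required)
  seq <- seq (int64 -> int64, writer required)
  title <- title (string -> string, writer optional)
  retries <- retries (int64 -> int64, writer required)
  nickname: no writer-side match
  id <- id (int32 -> int32, writer optional)
  rule R1 violated at nickname
  rule R1 violated at street
  rule R1 violated at weight
  => backward: BREAKING (3)
migrating the Shipment value to v2:
  read fails at weight under R1 (no fill)
  => FAILS_AT (weight, R1)


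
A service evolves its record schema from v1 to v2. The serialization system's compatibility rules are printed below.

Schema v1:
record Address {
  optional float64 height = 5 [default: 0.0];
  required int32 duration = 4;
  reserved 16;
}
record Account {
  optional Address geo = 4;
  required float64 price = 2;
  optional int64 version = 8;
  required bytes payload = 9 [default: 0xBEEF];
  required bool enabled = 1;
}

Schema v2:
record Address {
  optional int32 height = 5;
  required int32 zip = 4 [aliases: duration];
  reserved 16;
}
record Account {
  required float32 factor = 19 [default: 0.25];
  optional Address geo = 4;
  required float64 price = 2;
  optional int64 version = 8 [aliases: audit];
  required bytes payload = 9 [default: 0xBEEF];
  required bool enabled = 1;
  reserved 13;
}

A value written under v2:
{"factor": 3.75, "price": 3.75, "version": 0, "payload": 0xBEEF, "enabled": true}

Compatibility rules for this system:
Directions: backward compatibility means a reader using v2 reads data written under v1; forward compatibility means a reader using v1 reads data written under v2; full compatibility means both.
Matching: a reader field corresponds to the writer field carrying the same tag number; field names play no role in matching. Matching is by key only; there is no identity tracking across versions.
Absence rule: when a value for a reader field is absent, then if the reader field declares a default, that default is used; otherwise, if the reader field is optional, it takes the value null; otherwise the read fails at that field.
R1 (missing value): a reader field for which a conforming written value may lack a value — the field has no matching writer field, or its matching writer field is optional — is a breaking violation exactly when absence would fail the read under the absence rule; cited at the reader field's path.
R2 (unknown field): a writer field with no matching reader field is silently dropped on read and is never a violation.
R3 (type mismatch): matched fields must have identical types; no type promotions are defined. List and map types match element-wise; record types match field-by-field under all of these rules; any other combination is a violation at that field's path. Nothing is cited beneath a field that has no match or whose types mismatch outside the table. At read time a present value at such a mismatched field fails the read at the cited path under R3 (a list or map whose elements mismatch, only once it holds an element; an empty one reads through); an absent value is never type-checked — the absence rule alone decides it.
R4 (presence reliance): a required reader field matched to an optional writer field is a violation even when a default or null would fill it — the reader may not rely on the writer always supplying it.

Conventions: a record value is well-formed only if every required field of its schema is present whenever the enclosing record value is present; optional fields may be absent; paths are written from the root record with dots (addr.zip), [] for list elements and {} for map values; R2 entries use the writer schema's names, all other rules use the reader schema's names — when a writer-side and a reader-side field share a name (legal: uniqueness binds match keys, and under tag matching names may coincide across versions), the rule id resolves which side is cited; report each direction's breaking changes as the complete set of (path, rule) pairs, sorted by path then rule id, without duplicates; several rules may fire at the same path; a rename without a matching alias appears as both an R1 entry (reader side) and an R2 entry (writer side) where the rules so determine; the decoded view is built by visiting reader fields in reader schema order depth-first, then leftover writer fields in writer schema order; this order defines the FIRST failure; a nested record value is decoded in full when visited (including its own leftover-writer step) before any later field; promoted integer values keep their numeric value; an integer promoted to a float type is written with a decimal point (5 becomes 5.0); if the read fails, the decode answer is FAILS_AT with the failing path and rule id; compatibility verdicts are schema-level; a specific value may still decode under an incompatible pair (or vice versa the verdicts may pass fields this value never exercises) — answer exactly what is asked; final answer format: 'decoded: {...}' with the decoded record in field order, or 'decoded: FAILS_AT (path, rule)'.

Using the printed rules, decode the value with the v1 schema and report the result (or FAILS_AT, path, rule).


decoded: {"geo": null, "price": 3.75, "version": 0, "payload": 0xBEEF, "enabled": true}

in Account below, arrows point writer -> reader
decode walk for Account under reader schema v1:
  geo := null (absent, optional -> null)
  price := 3.75
  version := 0
  payload := 0xBEEF
  enabled := true
  writer factor: unknown -> dropped
  => decoded: {"geo": null, "price": 3.75, "version": 0, "payload": 0xBEEF, "enabled": true}
diffs on Account not affecting the asked answer:
  field height in record Address: type float64 changed to int32 (its default is dropped) -> shifts the Account verdicts, not this decode
  added field factor to record Account: required float32, tag 19, default 0.25 (in v2 it sits immediately before geo) -> inert under this dialect — no rule fires on Account and the result does not move
  renamed field duration to zip in record Address (alias duration declared on the renamed field) -> inert under this dialect — no rule fires on Account and the result does not move


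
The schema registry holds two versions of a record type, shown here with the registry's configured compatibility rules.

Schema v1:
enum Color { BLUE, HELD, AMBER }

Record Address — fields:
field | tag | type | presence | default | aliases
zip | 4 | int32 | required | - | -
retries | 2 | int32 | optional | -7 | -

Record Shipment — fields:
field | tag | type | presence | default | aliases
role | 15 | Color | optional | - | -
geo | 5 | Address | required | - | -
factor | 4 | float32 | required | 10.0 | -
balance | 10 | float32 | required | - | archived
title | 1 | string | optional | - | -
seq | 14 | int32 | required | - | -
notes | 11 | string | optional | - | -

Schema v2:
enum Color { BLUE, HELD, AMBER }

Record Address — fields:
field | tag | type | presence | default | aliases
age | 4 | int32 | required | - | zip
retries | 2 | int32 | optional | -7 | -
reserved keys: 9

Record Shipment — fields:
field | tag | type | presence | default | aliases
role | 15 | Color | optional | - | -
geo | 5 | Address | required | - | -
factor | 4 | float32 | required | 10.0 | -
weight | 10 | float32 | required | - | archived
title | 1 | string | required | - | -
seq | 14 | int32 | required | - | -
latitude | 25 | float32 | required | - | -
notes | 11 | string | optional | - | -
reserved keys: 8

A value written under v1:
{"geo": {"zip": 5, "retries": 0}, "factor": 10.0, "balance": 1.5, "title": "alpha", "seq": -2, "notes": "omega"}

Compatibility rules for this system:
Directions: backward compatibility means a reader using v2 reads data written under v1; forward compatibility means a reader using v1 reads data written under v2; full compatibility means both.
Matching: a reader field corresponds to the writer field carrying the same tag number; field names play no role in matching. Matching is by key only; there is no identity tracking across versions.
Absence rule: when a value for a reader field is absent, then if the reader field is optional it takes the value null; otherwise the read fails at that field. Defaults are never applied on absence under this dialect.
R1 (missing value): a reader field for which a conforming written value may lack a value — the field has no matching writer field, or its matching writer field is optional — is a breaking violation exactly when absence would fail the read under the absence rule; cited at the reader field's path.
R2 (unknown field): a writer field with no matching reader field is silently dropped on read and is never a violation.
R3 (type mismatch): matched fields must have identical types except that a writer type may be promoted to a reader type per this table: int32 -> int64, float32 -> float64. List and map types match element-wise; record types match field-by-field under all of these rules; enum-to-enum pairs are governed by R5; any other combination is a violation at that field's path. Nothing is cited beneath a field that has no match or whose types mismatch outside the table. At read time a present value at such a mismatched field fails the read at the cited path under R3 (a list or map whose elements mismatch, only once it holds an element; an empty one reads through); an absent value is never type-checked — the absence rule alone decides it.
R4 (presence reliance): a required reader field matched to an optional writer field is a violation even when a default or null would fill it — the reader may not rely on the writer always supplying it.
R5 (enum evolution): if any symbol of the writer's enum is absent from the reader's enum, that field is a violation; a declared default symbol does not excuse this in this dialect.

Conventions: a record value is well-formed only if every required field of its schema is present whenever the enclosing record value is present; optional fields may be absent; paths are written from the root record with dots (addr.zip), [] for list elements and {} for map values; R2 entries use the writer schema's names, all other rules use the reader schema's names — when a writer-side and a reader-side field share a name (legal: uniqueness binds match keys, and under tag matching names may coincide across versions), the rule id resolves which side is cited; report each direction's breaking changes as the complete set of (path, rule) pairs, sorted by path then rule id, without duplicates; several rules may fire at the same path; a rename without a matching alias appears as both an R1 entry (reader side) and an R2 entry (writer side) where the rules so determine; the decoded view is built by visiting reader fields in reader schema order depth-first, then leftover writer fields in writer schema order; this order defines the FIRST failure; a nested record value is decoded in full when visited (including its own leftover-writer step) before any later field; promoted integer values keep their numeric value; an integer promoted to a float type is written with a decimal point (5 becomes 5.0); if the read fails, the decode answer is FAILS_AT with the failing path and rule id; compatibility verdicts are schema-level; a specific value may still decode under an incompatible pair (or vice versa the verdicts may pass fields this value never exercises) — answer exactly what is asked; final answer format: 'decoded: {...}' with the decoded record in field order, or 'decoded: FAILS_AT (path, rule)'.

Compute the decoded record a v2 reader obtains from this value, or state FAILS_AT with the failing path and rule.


arrows below run writer -> reader for Shipment
decoding the Shipment value with the v2 reader:
  role := null (not supplied -> null)
  geo.age := 5 (from writer zip)
  geo.retries := 0
  factor := 10.0
  weight := 1.5 (from writer balance)
  title := "alpha"
  seq := -2
  read fails at latitude under R1 (no fill)
  => FAILS_AT (latitude, R1)
ruling out the remaining Shipment differences:
  renamed field zip to age in record Address (alias zip declared on the renamed field) -> inert under this dialect — no rule fires on Shipment and the result does not move
  field title in record Shipment: optional changed to required -> affects the rule determinations only; this particular Shipment value decodes identically
  renamed field balance to weight in record Shipment -> inert under this dialect — no rule fires on Shipment and the result does not move

decoded: FAILS_AT (latitude, R1)


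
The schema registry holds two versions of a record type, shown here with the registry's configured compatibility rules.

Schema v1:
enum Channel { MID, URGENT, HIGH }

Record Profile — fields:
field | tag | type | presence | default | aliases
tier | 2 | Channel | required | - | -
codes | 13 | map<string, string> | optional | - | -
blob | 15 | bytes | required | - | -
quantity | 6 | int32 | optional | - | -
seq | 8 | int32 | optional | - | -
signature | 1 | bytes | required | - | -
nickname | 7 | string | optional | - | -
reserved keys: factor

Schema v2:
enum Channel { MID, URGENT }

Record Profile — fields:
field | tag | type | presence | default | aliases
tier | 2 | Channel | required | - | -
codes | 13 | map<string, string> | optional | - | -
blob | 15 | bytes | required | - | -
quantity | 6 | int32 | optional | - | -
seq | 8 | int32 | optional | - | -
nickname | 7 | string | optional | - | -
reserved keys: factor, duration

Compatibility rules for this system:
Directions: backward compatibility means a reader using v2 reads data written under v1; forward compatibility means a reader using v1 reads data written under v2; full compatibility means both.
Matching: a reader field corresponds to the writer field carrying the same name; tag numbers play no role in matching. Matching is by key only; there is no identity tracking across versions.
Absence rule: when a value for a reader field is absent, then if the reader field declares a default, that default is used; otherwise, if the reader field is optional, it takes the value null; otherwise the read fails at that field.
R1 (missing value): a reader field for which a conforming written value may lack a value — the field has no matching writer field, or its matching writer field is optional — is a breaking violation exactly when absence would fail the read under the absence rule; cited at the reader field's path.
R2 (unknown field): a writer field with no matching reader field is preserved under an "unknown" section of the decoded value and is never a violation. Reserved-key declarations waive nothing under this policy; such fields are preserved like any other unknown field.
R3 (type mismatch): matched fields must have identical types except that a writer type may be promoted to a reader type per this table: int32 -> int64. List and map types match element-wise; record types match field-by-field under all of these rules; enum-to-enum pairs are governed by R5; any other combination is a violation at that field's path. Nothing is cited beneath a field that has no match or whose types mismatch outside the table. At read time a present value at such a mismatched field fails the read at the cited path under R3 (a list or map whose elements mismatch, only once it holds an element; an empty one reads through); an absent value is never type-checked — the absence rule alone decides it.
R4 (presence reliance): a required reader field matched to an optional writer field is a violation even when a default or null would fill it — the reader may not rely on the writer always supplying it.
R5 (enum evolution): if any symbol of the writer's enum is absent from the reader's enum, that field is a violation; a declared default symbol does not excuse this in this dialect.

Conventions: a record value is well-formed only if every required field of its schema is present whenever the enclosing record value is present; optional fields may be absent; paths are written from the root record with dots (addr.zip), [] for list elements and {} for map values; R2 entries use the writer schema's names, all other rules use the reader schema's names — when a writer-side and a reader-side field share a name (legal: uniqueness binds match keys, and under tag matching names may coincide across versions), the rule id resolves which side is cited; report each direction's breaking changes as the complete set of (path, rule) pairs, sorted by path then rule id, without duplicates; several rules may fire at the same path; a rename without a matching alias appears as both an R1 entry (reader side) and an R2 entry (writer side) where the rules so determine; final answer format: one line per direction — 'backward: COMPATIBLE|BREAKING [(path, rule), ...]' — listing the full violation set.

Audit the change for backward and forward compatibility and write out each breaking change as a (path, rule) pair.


backward: BREAKING [(tier, R5)]; forward: BREAKING [(signature, R1)]

arrows below run writer -> reader for Profile
backward on Profile — v2 reading data written by v1:
  Channel -> Channel, writer required: tier aligns to tier
  map<string, string> -> map<string, string>, writer optional: codes aligns to codes
  bytes -> bytes, writer required: blob aligns to blob
  int32 -> int32, writer optional: quantity aligns to quantity
  int32 -> int32, writer optional: seq aligns to seq
  string -> string, writer optional: nickname aligns to nickname
  signature (writer side), unknown to reader
  breaking: (tier, R5)
  => 1 violation(s): backward is BREAKING for Profile
forward on Profile — v1 reading data written by v2:
  Channel -> Channel, writer required: tier aligns to tier
  map<string, string> -> map<string, string>, writer optional: codes aligns to codes
  bytes -> bytes, writer required: blob aligns to blob
  int32 -> int32, writer optional: quantity aligns to quantity
  int32 -> int32, writer optional: seq aligns to seq
  signature: no writer match
  string -> string, writer optional: nickname aligns to nickname
  breaking: (signature, R1)
  => 1 violation(s): forward is BREAKING for Profile


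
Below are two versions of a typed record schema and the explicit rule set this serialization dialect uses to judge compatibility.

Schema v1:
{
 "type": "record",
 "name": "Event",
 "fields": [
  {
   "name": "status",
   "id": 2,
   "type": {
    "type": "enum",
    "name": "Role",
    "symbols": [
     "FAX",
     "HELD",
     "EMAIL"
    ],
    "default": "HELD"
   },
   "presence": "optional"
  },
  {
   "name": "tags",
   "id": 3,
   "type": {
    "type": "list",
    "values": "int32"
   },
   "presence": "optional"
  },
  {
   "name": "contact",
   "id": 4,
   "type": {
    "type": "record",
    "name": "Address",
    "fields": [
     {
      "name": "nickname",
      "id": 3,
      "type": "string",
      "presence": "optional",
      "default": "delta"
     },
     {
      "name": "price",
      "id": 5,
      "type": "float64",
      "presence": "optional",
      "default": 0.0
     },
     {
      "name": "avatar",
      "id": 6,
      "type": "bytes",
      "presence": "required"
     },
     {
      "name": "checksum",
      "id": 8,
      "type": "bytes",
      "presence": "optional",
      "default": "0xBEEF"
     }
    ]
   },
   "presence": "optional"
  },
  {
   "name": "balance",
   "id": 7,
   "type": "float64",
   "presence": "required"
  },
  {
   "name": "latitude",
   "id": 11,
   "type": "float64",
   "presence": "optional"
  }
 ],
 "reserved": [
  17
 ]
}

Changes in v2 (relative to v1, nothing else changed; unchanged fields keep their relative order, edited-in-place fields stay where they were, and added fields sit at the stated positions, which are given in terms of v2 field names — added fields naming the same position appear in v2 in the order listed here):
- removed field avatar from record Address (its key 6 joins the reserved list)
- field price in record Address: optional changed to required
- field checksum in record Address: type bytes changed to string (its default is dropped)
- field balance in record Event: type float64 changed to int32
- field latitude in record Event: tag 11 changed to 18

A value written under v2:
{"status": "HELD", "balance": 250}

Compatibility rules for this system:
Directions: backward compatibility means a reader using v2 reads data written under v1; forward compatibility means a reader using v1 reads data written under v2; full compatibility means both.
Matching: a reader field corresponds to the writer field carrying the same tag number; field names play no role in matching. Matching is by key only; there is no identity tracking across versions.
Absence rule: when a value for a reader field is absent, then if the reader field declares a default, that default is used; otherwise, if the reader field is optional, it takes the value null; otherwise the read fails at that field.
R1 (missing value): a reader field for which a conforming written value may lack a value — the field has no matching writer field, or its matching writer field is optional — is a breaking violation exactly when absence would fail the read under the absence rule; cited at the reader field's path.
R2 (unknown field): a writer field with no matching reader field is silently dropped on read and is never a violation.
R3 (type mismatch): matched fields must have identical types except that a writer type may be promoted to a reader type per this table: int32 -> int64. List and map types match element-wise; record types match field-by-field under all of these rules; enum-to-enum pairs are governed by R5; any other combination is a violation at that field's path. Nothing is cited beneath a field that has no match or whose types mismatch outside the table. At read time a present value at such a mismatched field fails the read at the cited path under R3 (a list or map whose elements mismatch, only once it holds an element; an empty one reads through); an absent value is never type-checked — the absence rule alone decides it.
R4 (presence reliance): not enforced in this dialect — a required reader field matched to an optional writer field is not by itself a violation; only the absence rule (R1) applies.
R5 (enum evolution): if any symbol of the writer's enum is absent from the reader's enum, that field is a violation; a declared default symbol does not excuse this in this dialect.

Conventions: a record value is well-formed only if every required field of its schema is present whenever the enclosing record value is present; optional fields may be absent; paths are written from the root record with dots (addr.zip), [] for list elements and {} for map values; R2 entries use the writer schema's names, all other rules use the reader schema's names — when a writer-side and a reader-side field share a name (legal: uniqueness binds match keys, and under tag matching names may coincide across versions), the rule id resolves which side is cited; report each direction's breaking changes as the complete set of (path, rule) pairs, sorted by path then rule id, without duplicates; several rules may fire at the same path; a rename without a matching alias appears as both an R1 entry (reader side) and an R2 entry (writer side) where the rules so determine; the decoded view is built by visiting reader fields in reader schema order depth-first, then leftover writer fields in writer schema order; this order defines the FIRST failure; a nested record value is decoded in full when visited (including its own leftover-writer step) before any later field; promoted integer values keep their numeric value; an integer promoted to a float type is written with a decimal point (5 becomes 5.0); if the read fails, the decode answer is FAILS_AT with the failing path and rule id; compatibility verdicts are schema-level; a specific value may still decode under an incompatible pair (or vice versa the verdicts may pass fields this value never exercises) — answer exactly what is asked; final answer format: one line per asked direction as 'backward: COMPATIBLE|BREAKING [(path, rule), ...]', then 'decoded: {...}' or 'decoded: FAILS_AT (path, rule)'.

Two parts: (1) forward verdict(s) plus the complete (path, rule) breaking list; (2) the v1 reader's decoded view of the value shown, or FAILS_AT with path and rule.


the writer's type comes first in each Event pair
checking forward for Event: reader v1 against writer v2:
  status <- status (Role -> Role, writer optional)
  tags <- tags (list<int32> -> list<int32>, writer optional)
  contact <- contact (Address -> Address, writer optional)
  balance <- balance (int32 -> float64, writer required)
  latitude has no writer counterpart
  writer latitude: unknown to reader
  contact.nickname <- contact.nickname (string -> string, writer optional)
  contact.price <- contact.price (float64 -> float64, writer required)
  contact.avatar has no writer counterpart
  contact.checksum <- contact.checksum (string -> bytes, writer optional)
  rule R3 violated at balance
  rule R1 violated at contact.avatar
  rule R3 violated at contact.checksum
  => forward: BREAKING (3)
decode walk for Event under reader schema v1:
  status := "HELD"
  tags := null (absent, optional -> null)
  contact := null (absent, optional -> null)
  read fails at balance under R3
  => FAILS_AT (balance, R3)
checking off the Event differences that do not matter here:
  field price in record Address: optional changed to required -> inert for the asked Event verdict: nothing fires
  field latitude in record Event: tag 11 changed to 18 -> inert for the asked Event verdict: nothing fires

forward: BREAKING [(balance, R3), (contact.avatar, R1), (contact.checksum, R3)]; decoded: FAILS_AT (balance, R3)


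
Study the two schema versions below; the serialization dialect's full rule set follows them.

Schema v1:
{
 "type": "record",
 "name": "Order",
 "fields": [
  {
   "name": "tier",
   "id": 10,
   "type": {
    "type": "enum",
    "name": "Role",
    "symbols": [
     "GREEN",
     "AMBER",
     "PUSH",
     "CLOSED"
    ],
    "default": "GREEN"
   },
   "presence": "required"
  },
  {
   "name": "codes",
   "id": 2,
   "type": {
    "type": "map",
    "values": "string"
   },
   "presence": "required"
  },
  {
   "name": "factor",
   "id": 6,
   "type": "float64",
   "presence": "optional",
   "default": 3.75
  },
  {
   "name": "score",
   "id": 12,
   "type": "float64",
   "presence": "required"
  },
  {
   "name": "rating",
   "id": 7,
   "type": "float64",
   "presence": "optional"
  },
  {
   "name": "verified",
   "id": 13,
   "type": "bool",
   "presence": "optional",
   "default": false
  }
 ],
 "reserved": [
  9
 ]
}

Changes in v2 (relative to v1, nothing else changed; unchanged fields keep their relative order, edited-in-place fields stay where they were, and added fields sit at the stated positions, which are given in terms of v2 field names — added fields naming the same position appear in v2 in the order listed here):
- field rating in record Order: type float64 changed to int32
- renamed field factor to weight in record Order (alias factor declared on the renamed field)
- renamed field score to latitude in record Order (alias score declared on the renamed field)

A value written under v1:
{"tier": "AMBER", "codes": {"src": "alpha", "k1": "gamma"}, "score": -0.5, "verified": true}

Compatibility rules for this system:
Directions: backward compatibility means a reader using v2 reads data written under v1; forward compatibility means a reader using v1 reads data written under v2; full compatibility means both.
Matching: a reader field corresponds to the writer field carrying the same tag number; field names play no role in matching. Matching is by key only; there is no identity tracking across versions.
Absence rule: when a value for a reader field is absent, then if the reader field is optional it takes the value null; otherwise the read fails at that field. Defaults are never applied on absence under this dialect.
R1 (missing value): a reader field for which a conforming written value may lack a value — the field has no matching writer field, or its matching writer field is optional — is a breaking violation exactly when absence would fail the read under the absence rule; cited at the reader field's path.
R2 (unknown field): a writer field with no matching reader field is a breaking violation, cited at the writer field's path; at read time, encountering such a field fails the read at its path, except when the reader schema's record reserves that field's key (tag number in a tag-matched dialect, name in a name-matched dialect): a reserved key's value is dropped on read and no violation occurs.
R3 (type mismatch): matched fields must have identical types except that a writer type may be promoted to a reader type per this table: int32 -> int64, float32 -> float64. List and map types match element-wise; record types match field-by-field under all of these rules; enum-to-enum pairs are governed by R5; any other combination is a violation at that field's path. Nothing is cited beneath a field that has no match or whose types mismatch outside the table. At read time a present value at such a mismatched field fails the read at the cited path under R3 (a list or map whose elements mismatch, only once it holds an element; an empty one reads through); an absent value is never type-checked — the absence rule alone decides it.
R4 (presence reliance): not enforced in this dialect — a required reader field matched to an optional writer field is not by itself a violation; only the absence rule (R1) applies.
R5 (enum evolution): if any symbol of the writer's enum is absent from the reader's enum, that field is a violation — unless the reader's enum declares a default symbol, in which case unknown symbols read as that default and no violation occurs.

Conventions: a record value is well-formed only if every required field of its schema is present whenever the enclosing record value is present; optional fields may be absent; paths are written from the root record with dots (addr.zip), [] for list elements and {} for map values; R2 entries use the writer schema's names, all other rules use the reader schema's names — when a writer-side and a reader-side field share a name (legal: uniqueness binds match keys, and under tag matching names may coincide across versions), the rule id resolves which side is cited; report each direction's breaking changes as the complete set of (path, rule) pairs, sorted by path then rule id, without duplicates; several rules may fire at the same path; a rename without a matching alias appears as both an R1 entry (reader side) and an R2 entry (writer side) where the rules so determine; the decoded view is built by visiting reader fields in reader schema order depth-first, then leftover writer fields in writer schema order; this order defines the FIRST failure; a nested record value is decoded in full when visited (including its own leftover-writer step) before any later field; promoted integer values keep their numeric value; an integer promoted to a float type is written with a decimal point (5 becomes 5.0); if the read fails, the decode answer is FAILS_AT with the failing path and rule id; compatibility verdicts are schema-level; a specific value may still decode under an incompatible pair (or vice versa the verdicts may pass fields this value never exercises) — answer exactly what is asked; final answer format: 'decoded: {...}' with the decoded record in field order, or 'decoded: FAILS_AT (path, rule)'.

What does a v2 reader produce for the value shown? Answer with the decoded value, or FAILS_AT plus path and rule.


decoded: {"tier": "AMBER", "codes": {"src": "alpha", "k1": "gamma"}, "weight": null, "latitude": -0.5, "rating": null, "verified": true}

arrows below run writer -> reader for Order
decode walk for Order under reader schema v2:
  tier := "AMBER"
  codes := {"src": "alpha", "k1": "gamma"}
  weight := null (not supplied -> null)
  latitude := -0.5 (from writer score)
  rating := null (not supplied -> null)
  verified := true
  => decoded: {"tier": "AMBER", "codes": {"src": "alpha", "k1": "gamma"}, "weight": null, "latitude": -0.5, "rating": null, "verified": true}
remaining Order differences; none change what is asked:
  field rating in record Order: type float64 changed to int32 -> schema-level compatibility only; this Order value's decode is unchanged


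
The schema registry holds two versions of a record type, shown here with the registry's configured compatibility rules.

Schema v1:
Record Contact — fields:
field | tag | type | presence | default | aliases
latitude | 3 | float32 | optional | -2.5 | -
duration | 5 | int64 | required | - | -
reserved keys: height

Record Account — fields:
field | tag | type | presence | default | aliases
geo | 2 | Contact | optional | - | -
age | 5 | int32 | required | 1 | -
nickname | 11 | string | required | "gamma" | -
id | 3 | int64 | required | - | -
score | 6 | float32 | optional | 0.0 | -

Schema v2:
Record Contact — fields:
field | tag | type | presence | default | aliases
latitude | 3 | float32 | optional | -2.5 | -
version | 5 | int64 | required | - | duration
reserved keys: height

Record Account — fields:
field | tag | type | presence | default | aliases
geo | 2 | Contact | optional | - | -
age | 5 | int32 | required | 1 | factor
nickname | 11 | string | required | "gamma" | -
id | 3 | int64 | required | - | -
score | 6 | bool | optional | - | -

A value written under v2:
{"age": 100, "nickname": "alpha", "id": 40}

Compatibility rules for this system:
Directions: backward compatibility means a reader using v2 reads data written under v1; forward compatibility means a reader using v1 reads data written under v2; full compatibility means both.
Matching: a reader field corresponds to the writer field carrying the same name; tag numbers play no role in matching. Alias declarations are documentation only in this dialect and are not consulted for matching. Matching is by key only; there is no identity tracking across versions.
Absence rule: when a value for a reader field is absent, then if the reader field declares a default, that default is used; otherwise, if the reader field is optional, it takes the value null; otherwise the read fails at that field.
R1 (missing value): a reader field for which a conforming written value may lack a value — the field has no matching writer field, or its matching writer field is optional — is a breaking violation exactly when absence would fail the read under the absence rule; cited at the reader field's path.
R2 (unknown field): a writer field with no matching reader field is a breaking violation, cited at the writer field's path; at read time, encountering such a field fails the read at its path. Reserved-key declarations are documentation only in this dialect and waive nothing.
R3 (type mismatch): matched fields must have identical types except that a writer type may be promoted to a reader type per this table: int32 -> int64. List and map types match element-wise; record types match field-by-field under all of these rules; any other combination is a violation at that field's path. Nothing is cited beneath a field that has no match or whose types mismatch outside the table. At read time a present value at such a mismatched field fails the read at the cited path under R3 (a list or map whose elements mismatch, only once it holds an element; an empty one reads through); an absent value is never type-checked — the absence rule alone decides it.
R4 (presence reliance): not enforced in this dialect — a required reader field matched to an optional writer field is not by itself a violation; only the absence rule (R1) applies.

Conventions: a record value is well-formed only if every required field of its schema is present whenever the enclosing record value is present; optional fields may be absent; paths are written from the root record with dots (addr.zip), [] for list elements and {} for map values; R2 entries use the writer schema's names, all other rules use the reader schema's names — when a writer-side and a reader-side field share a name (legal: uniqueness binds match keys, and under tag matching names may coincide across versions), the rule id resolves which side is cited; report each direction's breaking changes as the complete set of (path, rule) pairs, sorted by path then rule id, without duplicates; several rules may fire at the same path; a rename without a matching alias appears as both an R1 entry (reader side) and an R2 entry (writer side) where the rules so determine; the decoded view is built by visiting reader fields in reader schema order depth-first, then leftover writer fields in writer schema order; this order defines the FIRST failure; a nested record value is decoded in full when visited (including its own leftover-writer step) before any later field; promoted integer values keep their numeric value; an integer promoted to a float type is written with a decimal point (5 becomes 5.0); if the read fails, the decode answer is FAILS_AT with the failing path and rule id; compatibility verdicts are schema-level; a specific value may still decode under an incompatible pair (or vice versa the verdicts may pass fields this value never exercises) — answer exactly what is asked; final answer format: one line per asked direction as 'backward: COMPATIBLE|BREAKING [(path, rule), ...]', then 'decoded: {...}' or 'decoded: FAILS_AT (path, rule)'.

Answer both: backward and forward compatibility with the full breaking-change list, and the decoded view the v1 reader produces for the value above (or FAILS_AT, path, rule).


backward: BREAKING [(geo.duration, R2), (geo.version, R1), (score, R3)]; forward: BREAKING [(geo.duration, R1), (geo.version, R2), (score, R3)]; decoded: {"geo": null, "age": 100, "nickname": "alpha", "id": 40, "score": 0.0}

arrows below run writer -> reader for Account
backward pass over Account, reader schema v2, writer schema v1:
  geo <- geo (Contact -> Contact, writer optional)
  age <- age (int32 -> int32, writer required)
  nickname <- nickname (string -> string, writer required)
  id <- id (int64 -> int64, writer required)
  score <- score (float32 -> bool, writer optional)
  geo.latitude <- geo.latitude (float32 -> float32, writer optional)
  no writer field matches reader geo.version
  writer geo.duration: unknown to reader
  violation R2 at geo.duration
  violation R1 at geo.version
  violation R3 at score
  => backward: BREAKING (3)
forward pass over Account, reader schema v1, writer schema v2:
  geo <- geo (Contact -> Contact, writer optional)
  age <- age (int32 -> int32, writer required)
  nickname <- nickname (string -> string, writer required)
  id <- id (int64 -> int64, writer required)
  score <- score (bool -> float32, writer optional)
  geo.latitude <- geo.latitude (float32 -> float32, writer optional)
  no writer field matches reader geo.duration
  writer geo.version: unknown to reader
  violation R1 at geo.duration
  violation R2 at geo.version
  violation R3 at score
  => forward: BREAKING (3)
decoding the Account value with the v1 reader:
  geo := null (absent, optional -> null)
  age := 100
  nickname := "alpha"
  id := 40
  score := 0.0 (absent -> default)
  => decoded: {"geo": null, "age": 100, "nickname": "alpha", "id": 40, "score": 0.0}
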